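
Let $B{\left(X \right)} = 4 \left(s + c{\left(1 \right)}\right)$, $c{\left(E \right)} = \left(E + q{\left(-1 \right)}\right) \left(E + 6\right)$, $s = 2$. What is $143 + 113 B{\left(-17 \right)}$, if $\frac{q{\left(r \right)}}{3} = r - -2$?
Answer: $13703$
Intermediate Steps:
$q{\left(r \right)} = 6 + 3 r$ ($q{\left(r \right)} = 3 \left(r - -2\right) = 3 \left(r + 2\right) = 3 \left(2 + r\right) = 6 + 3 r$)
$c{\left(E \right)} = \left(3 + E\right) \left(6 + E\right)$ ($c{\left(E \right)} = \left(E + \left(6 + 3 \left(-1\right)\right)\right) \left(E + 6\right) = \left(E + \left(6 - 3\right)\right) \left(6 + E\right) = \left(E + 3\right) \left(6 + E\right) = \left(3 + E\right) \left(6 + E\right)$)
$B{\left(X \right)} = 120$ ($B{\left(X \right)} = 4 \left(2 + \left(18 + 1^{2} + 9 \cdot 1\right)\right) = 4 \left(2 + \left(18 + 1 + 9\right)\right) = 4 \left(2 + 28\right) = 4 \cdot 30 = 120$)
$143 + 113 B{\left(-17 \right)} = 143 + 113 \cdot 120 = 143 + 13560 = 13703$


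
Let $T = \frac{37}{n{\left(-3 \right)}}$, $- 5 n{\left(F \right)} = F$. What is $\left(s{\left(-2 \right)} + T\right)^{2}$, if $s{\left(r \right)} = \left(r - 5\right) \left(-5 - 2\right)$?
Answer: $\frac{110224}{9} \approx 12247.0$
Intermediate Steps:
$n{\left(F \right)} = - \frac{F}{5}$
$s{\left(r \right)} = 35 - 7 r$ ($s{\left(r \right)} = \left(-5 + r\right) \left(-7\right) = 35 - 7 r$)
$T = \frac{185}{3}$ ($T = \frac{37}{\left(- \frac{1}{5}\right) \left(-3\right)} = \frac{37}{\frac{3}{5}} = 37 \cdot \frac{5}{3} = \frac{185}{3} \approx 61.667$)
$\left(s{\left(-2 \right)} + T\right)^{2} = \left(\left(35 - -14\right) + \frac{185}{3}\right)^{2} = \left(\left(35 + 14\right) + \frac{185}{3}\right)^{2} = \left(49 + \frac{185}{3}\right)^{2} = \left(\frac{332}{3}\right)^{2} = \frac{110224}{9}$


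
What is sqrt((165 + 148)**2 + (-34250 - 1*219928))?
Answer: I*sqrt(156209) ≈ 395.23*I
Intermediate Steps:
sqrt((165 + 148)**2 + (-34250 - 1*219928)) = sqrt(313**2 + (-34250 - 219928)) = sqrt(97969 - 254178) = sqrt(-156209) = I*sqrt(156209)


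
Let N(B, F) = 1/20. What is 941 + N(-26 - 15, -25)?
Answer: 18821/20 ≈ 941.05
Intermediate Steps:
N(B, F) = 1/20
941 + N(-26 - 15, -25) = 941 + 1/20 = 18821/20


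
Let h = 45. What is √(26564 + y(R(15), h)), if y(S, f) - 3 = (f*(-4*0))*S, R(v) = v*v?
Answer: √26567 ≈ 162.99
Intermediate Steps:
R(v) = v²
y(S, f) = 3 (y(S, f) = 3 + (f*(-4*0))*S = 3 + (f*0)*S = 3 + 0*S = 3 + 0 = 3)
√(26564 + y(R(15), h)) = √(26564 + 3) = √26567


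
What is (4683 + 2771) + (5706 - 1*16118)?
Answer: -2958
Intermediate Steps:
(4683 + 2771) + (5706 - 1*16118) = 7454 + (5706 - 16118) = 7454 - 10412 = -2958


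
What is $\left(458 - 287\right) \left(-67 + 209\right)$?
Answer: $24282$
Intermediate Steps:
$\left(458 - 287\right) \left(-67 + 209\right) = 171 \cdot 142 = 24282$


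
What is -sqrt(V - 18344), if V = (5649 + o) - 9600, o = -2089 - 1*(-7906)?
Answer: -I*sqrt(16478) ≈ -128.37*I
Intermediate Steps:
o = 5817 (o = -2089 + 7906 = 5817)
V = 1866 (V = (5649 + 5817) - 9600 = 11466 - 9600 = 1866)
-sqrt(V - 18344) = -sqrt(1866 - 18344) = -sqrt(-16478) = -I*sqrt(16478)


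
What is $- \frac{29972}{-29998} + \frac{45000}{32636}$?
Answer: $\frac{291009524}{122376841} \approx 2.378$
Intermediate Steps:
$- \frac{29972}{-29998} + \frac{45000}{32636} = \left(-29972\right) \left(- \frac{1}{29998}\right) + 45000 \cdot \frac{1}{32636} = \frac{14986}{14999} + \frac{11250}{8159} = \frac{291009524}{122376841}$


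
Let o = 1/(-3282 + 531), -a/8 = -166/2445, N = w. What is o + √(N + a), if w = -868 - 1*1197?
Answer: -1/2751 + I*√12341374665/2445 ≈ -0.0003635 + 45.436*I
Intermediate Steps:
w = -2065 (w = -868 - 1197 = -2065)
N = -2065
a = 1328/2445 (a = -(-1328)/2445 = -8*(-166/2445) = 1328/2445 ≈ 0.54315)
o = -1/2751 (o = 1/(-2751) = -1/2751 ≈ -0.00036350)
o + √(N + a) = -1/2751 + √(-2065 + 1328/2445) = -1/2751 + √(-5047597/2445) = -1/2751 + I*√12341374665/2445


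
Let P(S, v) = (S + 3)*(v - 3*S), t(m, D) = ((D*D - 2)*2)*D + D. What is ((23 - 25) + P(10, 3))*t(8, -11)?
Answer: 928037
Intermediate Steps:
t(m, D) = D + D*(-4 + 2*D²) (t(m, D) = ((D² - 2)*2)*D + D = ((-2 + D²)*2)*D + D = (-4 + 2*D²)*D + D = D*(-4 + 2*D²) + D = D + D*(-4 + 2*D²))
P(S, v) = (3 + S)*(v - 3*S)
((23 - 25) + P(10, 3))*t(8, -11) = ((23 - 25) + (-9*10 - 3*10² + 3*3 + 10*3))*(-11*(-3 + 2*(-11)²)) = (-2 + (-90 - 3*100 + 9 + 30))*(-11*(-3 + 2*121)) = (-2 + (-90 - 300 + 9 + 30))*(-11*(-3 + 242)) = (-2 - 351)*(-11*239) = -353*(-2629) = 928037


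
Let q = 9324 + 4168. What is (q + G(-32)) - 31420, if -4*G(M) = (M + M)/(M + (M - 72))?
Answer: -304778/17 ≈ -17928.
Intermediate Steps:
q = 13492
G(M) = -M/(2*(-72 + 2*M)) (G(M) = -(M + M)/(4*(M + (M - 72))) = -2*M/(4*(M + (-72 + M))) = -2*M/(4*(-72 + 2*M)) = -M/(2*(-72 + 2*M)))
(q + G(-32)) - 31420 = (13492 - 1*(-32)/(-144 + 4*(-32))) - 31420 = (13492 - 1*(-32)/(-144 - 128)) - 31420 = (13492 - 1*(-32)/(-272)) - 31420 = (13492 - 1*(-32)*(-1/272)) - 31420 = (13492 - 2/17) - 31420 = 229362/17 - 31420 = -304778/17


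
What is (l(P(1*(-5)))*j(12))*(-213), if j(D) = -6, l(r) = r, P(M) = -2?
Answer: -2556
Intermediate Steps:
(l(P(1*(-5)))*j(12))*(-213) = -2*(-6)*(-213) = 12*(-213) = -2556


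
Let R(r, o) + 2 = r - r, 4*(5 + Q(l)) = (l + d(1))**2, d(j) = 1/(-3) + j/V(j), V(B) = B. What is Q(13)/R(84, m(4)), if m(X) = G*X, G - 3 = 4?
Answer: -1501/72 ≈ -20.847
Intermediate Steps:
G = 7 (G = 3 + 4 = 7)
d(j) = 2/3 (d(j) = 1/(-3) + j/j = 1*(-1/3) + 1 = -1/3 + 1 = 2/3)
m(X) = 7*X
Q(l) = -5 + (2/3 + l)**2/4 (Q(l) = -5 + (l + 2/3)**2/4 = -5 + (2/3 + l)**2/4)
R(r, o) = -2 (R(r, o) = -2 + (r - r) = -2 + 0 = -2)
Q(13)/R(84, m(4)) = (-5 + (2 + 3*13)**2/36)/(-2) = (-5 + (2 + 39)**2/36)*(-1/2) = (-5 + (1/36)*41**2)*(-1/2) = (-5 + (1/36)*1681)*(-1/2) = (-5 + 1681/36)*(-1/2) = (1501/36)*(-1/2) = -1501/72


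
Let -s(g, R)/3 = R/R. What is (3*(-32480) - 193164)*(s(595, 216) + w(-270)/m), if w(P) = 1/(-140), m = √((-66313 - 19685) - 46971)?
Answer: 871812 - 24217*I*√132969/1551305 ≈ 8.7181e+5 - 5.6924*I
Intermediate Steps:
s(g, R) = -3 (s(g, R) = -3*R/R = -3*1 = -3)
m = I*√132969 (m = √(-85998 - 46971) = √(-132969) = I*√132969 ≈ 364.65*I)
w(P) = -1/140
(3*(-32480) - 193164)*(s(595, 216) + w(-270)/m) = (3*(-32480) - 193164)*(-3 - (-I*√132969/132969)/140) = (-97440 - 193164)*(-3 - (-1)*I*√132969/18615660) = -290604*(-3 + I*√132969/18615660) = 871812 - 24217*I*√132969/1551305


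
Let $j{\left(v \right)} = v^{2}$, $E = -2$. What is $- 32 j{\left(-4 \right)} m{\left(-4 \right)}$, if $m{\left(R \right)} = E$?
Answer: $1024$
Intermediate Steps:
$m{\left(R \right)} = -2$
$- 32 j{\left(-4 \right)} m{\left(-4 \right)} = - 32 \left(-4\right)^{2} \left(-2\right) = \left(-32\right) 16 \left(-2\right) = \left(-512\right) \left(-2\right) = 1024$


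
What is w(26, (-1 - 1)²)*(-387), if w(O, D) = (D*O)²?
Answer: -4185792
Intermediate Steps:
w(O, D) = D²*O²
w(26, (-1 - 1)²)*(-387) = (((-1 - 1)²)²*26²)*(-387) = (((-2)²)²*676)*(-387) = (4²*676)*(-387) = (16*676)*(-387) = 10816*(-387) = -4185792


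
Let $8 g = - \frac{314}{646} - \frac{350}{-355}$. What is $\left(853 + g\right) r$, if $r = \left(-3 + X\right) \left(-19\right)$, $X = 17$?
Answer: $- \frac{1095543785}{4828} \approx -2.2691 \cdot 10^{5}$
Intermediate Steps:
$g = \frac{11463}{183464}$ ($g = \frac{- \frac{314}{646} - \frac{350}{-355}}{8} = \frac{\left(-314\right) \frac{1}{646} - - \frac{70}{71}}{8} = \frac{- \frac{157}{323} + \frac{70}{71}}{8} = \frac{1}{8} \cdot \frac{11463}{22933} = \frac{11463}{183464} \approx 0.062481$)
$r = -266$ ($r = \left(-3 + 17\right) \left(-19\right) = 14 \left(-19\right) = -266$)
$\left(853 + g\right) r = \left(853 + \frac{11463}{183464}\right) \left(-266\right) = \frac{156506255}{183464} \left(-266\right) = - \frac{1095543785}{4828}$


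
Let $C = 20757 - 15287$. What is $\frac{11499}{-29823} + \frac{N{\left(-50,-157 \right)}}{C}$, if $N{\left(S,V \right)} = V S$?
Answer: $\frac{5707034}{5437727} \approx 1.0495$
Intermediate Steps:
$C = 5470$ ($C = 20757 - 15287 = 5470$)
$N{\left(S,V \right)} = S V$
$\frac{11499}{-29823} + \frac{N{\left(-50,-157 \right)}}{C} = \frac{11499}{-29823} + \frac{\left(-50\right) \left(-157\right)}{5470} = 11499 \left(- \frac{1}{29823}\right) + 7850 \cdot \frac{1}{5470} = - \frac{3833}{9941} + \frac{785}{547} = \frac{5707034}{5437727}$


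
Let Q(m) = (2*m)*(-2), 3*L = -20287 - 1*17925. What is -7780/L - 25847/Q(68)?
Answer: 248503511/2598416 ≈ 95.636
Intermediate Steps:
L = -38212/3 (L = (-20287 - 1*17925)/3 = (-20287 - 17925)/3 = (⅓)*(-38212) = -38212/3 ≈ -12737.)
Q(m) = -4*m
-7780/L - 25847/Q(68) = -7780/(-38212/3) - 25847/((-4*68)) = -7780*(-3/38212) - 25847/(-272) = 5835/9553 - 25847*(-1/272) = 5835/9553 + 25847/272 = 248503511/2598416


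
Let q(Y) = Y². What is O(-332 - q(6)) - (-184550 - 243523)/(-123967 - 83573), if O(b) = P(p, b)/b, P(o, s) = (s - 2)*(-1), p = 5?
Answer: -9763361/3182280 ≈ -3.0680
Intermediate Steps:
P(o, s) = 2 - s (P(o, s) = (-2 + s)*(-1) = 2 - s)
O(b) = (2 - b)/b
O(-332 - q(6)) - (-184550 - 243523)/(-123967 - 83573) = (2 - (-332 - 1*6²))/(-332 - 1*6²) - (-184550 - 243523)/(-123967 - 83573) = (2 - (-332 - 1*36))/(-332 - 1*36) - (-428073)/(-207540) = (2 - (-332 - 36))/(-332 - 36) - (-428073)*(-1)/207540 = (2 - 1*(-368))/(-368) - 1*142691/69180 = -(2 + 368)/368 - 142691/69180 = -1/368*370 - 142691/69180 = -185/184 - 142691/69180 = -9763361/3182280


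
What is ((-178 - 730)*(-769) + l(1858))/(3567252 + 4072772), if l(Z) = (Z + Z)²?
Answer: 3626727/1910006 ≈ 1.8988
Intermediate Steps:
l(Z) = 4*Z² (l(Z) = (2*Z)² = 4*Z²)
((-178 - 730)*(-769) + l(1858))/(3567252 + 4072772) = ((-178 - 730)*(-769) + 4*1858²)/(3567252 + 4072772) = (-908*(-769) + 4*3452164)/7640024 = (698252 + 13808656)*(1/7640024) = 14506908*(1/7640024) = 3626727/1910006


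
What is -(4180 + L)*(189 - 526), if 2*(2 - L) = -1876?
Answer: 1725440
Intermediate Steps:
L = 940 (L = 2 - 1/2*(-1876) = 2 + 938 = 940)
-(4180 + L)*(189 - 526) = -(4180 + 940)*(189 - 526) = -5120*(-337) = -1*(-1725440) = 1725440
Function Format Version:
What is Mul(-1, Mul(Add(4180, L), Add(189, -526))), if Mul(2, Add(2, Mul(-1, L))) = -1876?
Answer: 1725440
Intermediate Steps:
L = 940 (L = Add(2, Mul(Rational(-1, 2), -1876)) = Add(2, 938) = 940)
Mul(-1, Mul(Add(4180, L), Add(189, -526))) = Mul(-1, Mul(Add(4180, 940), Add(189, -526))) = Mul(-1, Mul(5120, -337)) = Mul(-1, -1725440) = 1725440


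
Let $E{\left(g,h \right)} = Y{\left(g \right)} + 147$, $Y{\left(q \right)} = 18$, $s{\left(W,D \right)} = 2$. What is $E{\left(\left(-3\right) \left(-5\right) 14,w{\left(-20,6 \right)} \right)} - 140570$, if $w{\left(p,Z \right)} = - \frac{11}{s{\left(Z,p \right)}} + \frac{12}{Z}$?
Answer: $-140405$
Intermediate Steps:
$w{\left(p,Z \right)} = - \frac{11}{2} + \frac{12}{Z}$
$E{\left(g,h \right)} = 165$ ($E{\left(g,h \right)} = 18 + 147 = 165$)
$E{\left(\left(-3\right) \left(-5\right) 14,w{\left(-20,6 \right)} \right)} - 140570 = 165 - 140570 = -140405$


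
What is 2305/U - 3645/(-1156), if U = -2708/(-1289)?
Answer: 430564285/391306 ≈ 1100.3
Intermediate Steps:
U = 2708/1289 (U = -2708*(-1/1289) = 2708/1289 ≈ 2.1009)
2305/U - 3645/(-1156) = 2305/(2708/1289) - 3645/(-1156) = 2305*(1289/2708) - 3645*(-1/1156) = 2971145/2708 + 3645/1156 = 430564285/391306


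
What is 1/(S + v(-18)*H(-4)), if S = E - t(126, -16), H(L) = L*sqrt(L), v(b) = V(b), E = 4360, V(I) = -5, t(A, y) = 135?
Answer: 169/714089 - 8*I/3570445 ≈ 0.00023667 - 2.2406e-6*I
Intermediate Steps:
v(b) = -5
H(L) = L**(3/2)
S = 4225 (S = 4360 - 1*135 = 4360 - 135 = 4225)
1/(S + v(-18)*H(-4)) = 1/(4225 - (-40)*I) = 1/(4225 + 40*I) = (4225 - 40*I)/17852225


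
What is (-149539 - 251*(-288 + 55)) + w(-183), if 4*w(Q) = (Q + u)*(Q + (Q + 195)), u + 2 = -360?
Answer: -271029/4 ≈ -67757.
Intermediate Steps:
u = -362 (u = -2 - 360 = -362)
w(Q) = (-362 + Q)*(195 + 2*Q)/4 (w(Q) = ((Q - 362)*(Q + (Q + 195)))/4 = ((-362 + Q)*(Q + (195 + Q)))/4 = ((-362 + Q)*(195 + 2*Q))/4 = (-362 + Q)*(195 + 2*Q)/4)
(-149539 - 251*(-288 + 55)) + w(-183) = (-149539 - 251*(-288 + 55)) + (-35295/2 + (1/2)*(-183)**2 - 529/4*(-183)) = (-149539 - 251*(-233)) + (-35295/2 + (1/2)*33489 + 96807/4) = (-149539 + 58483) + (-35295/2 + 33489/2 + 96807/4) = -91056 + 93195/4 = -271029/4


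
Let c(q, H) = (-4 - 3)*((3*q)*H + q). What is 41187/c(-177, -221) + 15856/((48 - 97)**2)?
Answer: 614594601/93778258 ≈ 6.5537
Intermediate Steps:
c(q, H) = -7*q - 21*H*q (c(q, H) = -7*(3*H*q + q) = -7*(q + 3*H*q) = -7*q - 21*H*q)
41187/c(-177, -221) + 15856/((48 - 97)**2) = 41187/((-7*(-177)*(1 + 3*(-221)))) + 15856/((48 - 97)**2) = 41187/((-7*(-177)*(1 - 663))) + 15856/((-49)**2) = 41187/((-7*(-177)*(-662))) + 15856/2401 = 41187/(-820218) + 15856*(1/2401) = 41187*(-1/820218) + 15856/2401 = -13729/273406 + 15856/2401 = 614594601/93778258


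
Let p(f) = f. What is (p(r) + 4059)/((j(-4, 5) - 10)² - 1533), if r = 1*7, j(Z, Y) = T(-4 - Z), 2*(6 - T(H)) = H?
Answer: -4066/1517 ≈ -2.6803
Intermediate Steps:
T(H) = 6 - H/2
j(Z, Y) = 8 + Z/2 (j(Z, Y) = 6 - (-4 - Z)/2 = 6 + (2 + Z/2) = 8 + Z/2)
r = 7
(p(r) + 4059)/((j(-4, 5) - 10)² - 1533) = (7 + 4059)/(((8 + (½)*(-4)) - 10)² - 1533) = 4066/(((8 - 2) - 10)² - 1533) = 4066/((6 - 10)² - 1533) = 4066/((-4)² - 1533) = 4066/(16 - 1533) = 4066/(-1517) = 4066*(-1/1517) = -4066/1517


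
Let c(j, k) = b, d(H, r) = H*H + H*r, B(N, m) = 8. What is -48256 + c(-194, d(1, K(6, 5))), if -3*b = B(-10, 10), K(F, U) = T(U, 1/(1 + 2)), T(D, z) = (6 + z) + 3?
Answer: -144776/3 ≈ -48259.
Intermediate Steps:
T(D, z) = 9 + z
K(F, U) = 28/3 (K(F, U) = 9 + 1/(1 + 2) = 9 + 1/3 = 9 + ⅓ = 28/3)
d(H, r) = H² + H*r
b = -8/3 (b = -⅓*8 = -8/3 ≈ -2.6667)
c(j, k) = -8/3
-48256 + c(-194, d(1, K(6, 5))) = -48256 - 8/3 = -144776/3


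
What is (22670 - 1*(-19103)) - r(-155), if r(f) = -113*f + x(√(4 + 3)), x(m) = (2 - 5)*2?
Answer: 24264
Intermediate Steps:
x(m) = -6 (x(m) = -3*2 = -6)
r(f) = -6 - 113*f (r(f) = -113*f - 6 = -6 - 113*f)
(22670 - 1*(-19103)) - r(-155) = (22670 - 1*(-19103)) - (-6 - 113*(-155)) = (22670 + 19103) - (-6 + 17515) = 41773 - 1*17509 = 41773 - 17509 = 24264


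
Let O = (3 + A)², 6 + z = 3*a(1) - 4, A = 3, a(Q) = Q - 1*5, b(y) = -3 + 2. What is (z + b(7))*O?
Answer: -828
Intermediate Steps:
b(y) = -1
a(Q) = -5 + Q (a(Q) = Q - 5 = -5 + Q)
z = -22 (z = -6 + (3*(-5 + 1) - 4) = -6 + (3*(-4) - 4) = -6 + (-12 - 4) = -6 - 16 = -22)
O = 36 (O = (3 + 3)² = 6² = 36)
(z + b(7))*O = (-22 - 1)*36 = -23*36 = -828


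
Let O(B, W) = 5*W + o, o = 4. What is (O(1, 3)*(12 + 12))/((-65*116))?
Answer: -114/1885 ≈ -0.060477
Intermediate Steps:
O(B, W) = 4 + 5*W (O(B, W) = 5*W + 4 = 4 + 5*W)
(O(1, 3)*(12 + 12))/((-65*116)) = ((4 + 5*3)*(12 + 12))/((-65*116)) = ((4 + 15)*24)/(-7540) = (19*24)*(-1/7540) = 456*(-1/7540) = -114/1885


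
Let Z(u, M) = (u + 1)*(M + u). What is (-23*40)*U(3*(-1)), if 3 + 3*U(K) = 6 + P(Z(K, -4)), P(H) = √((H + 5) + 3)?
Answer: -920 - 920*√22/3 ≈ -2358.4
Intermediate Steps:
Z(u, M) = (1 + u)*(M + u)
P(H) = √(8 + H) (P(H) = √((5 + H) + 3) = √(8 + H))
U(K) = 1 + √(4 + K² - 3*K)/3 (U(K) = -1 + (6 + √(8 + (-4 + K + K² - 4*K)))/3 = -1 + (6 + √(8 + (-4 + K² - 3*K)))/3 = -1 + (6 + √(4 + K² - 3*K))/3 = -1 + (2 + √(4 + K² - 3*K)/3) = 1 + √(4 + K² - 3*K)/3)
(-23*40)*U(3*(-1)) = (-23*40)*(1 + √(4 + (3*(-1))² - 9*(-1))/3) = -920*(1 + √(4 + (-3)² - 3*(-3))/3) = -920*(1 + √(4 + 9 + 9)/3) = -920*(1 + √22/3) = -920 - 920*√22/3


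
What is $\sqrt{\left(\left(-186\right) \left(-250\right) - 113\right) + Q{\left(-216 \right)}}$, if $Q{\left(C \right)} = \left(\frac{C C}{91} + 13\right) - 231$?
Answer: $\frac{\sqrt{386571185}}{91} \approx 216.06$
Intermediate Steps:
$Q{\left(C \right)} = -218 + \frac{C^{2}}{91}$ ($Q{\left(C \right)} = \left(C^{2} \cdot \frac{1}{91} + 13\right) - 231 = \left(\frac{C^{2}}{91} + 13\right) - 231 = \left(13 + \frac{C^{2}}{91}\right) - 231 = -218 + \frac{C^{2}}{91}$)
$\sqrt{\left(\left(-186\right) \left(-250\right) - 113\right) + Q{\left(-216 \right)}} = \sqrt{\left(\left(-186\right) \left(-250\right) - 113\right) - \left(218 - \frac{\left(-216\right)^{2}}{91}\right)} = \sqrt{\left(46500 - 113\right) + \left(-218 + \frac{1}{91} \cdot 46656\right)} = \sqrt{46387 + \left(-218 + \frac{46656}{91}\right)} = \sqrt{46387 + \frac{26818}{91}} = \sqrt{\frac{4248035}{91}} = \frac{\sqrt{386571185}}{91}$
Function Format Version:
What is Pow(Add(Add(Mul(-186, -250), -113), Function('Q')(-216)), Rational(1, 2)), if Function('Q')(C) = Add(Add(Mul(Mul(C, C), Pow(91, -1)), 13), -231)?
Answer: Mul(Rational(1, 91), Pow(386571185, Rational(1, 2))) ≈ 216.06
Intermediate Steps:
Function('Q')(C) = Add(-218, Mul(Rational(1, 91), Pow(C, 2))) (Function('Q')(C) = Add(Add(Mul(Pow(C, 2), Rational(1, 91)), 13), -231) = Add(Add(Mul(Rational(1, 91), Pow(C, 2)), 13), -231) = Add(Add(13, Mul(Rational(1, 91), Pow(C, 2))), -231) = Add(-218, Mul(Rational(1, 91), Pow(C, 2))))
Pow(Add(Add(Mul(-186, -250), -113), Function('Q')(-216)), Rational(1, 2)) = Pow(Add(Add(Mul(-186, -250), -113), Add(-218, Mul(Rational(1, 91), Pow(-216, 2)))), Rational(1, 2)) = Pow(Add(Add(46500, -113), Add(-218, Mul(Rational(1, 91), 46656))), Rational(1, 2)) = Pow(Add(46387, Add(-218, Rational(46656, 91))), Rational(1, 2)) = Pow(Add(46387, Rational(26818, 91)), Rational(1, 2)) = Pow(Rational(4248035, 91), Rational(1, 2)) = Mul(Rational(1, 91), Pow(386571185, Rational(1, 2)))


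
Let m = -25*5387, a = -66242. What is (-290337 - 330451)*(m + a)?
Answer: 124726862596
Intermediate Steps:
m = -134675
(-290337 - 330451)*(m + a) = (-290337 - 330451)*(-134675 - 66242) = -620788*(-200917) = 124726862596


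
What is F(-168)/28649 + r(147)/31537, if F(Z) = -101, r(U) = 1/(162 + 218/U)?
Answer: -76543404181/21712996424416 ≈ -0.0035252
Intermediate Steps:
F(-168)/28649 + r(147)/31537 = -101/28649 + ((½)*147/(109 + 81*147))/31537 = -101*1/28649 + ((½)*147/(109 + 11907))*(1/31537) = -101/28649 + ((½)*147/12016)*(1/31537) = -101/28649 + ((½)*147*(1/12016))*(1/31537) = -101/28649 + (147/24032)*(1/31537) = -101/28649 + 147/757897184 = -76543404181/21712996424416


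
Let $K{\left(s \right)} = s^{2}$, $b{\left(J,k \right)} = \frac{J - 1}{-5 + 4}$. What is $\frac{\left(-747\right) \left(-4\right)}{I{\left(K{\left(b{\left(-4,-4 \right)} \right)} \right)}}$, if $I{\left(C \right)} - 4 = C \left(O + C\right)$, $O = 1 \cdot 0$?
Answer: $\frac{2988}{629} \approx 4.7504$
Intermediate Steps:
$O = 0$
$b{\left(J,k \right)} = 1 - J$ ($b{\left(J,k \right)} = \frac{-1 + J}{-1} = \left(-1 + J\right) \left(-1\right) = 1 - J$)
$I{\left(C \right)} = 4 + C^{2}$ ($I{\left(C \right)} = 4 + C \left(0 + C\right) = 4 + C C = 4 + C^{2}$)
$\frac{\left(-747\right) \left(-4\right)}{I{\left(K{\left(b{\left(-4,-4 \right)} \right)} \right)}} = \frac{\left(-747\right) \left(-4\right)}{4 + \left(\left(1 - -4\right)^{2}\right)^{2}} = \frac{2988}{4 + \left(\left(1 + 4\right)^{2}\right)^{2}} = \frac{2988}{4 + \left(5^{2}\right)^{2}} = \frac{2988}{4 + 25^{2}} = \frac{2988}{4 + 625} = \frac{2988}{629}$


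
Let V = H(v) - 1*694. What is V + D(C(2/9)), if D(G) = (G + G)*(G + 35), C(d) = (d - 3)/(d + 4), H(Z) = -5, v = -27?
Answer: -537303/722 ≈ -744.19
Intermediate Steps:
V = -699 (V = -5 - 1*694 = -5 - 694 = -699)
C(d) = (-3 + d)/(4 + d)
D(G) = 2*G*(35 + G) (D(G) = (2*G)*(35 + G) = 2*G*(35 + G))
V + D(C(2/9)) = -699 + 2*((-3 + 2/9)/(4 + 2/9))*(35 + (-3 + 2/9)/(4 + 2/9)) = -699 + 2*(-25/9/(38/9))*(35 - 25/9/(38/9)) = -699 + 2*((9/38)*(-25/9))*(35 + (9/38)*(-25/9)) = -699 + 2*(-25/38)*(35 - 25/38) = -699 + 2*(-25/38)*(1305/38) = -699 - 32625/722 = -537303/722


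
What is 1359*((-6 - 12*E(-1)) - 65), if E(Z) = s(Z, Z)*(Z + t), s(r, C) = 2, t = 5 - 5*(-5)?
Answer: -1042353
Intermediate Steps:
t = 30 (t = 5 + 25 = 30)
E(Z) = 60 + 2*Z (E(Z) = 2*(Z + 30) = 2*(30 + Z) = 60 + 2*Z)
1359*((-6 - 12*E(-1)) - 65) = 1359*((-6 - 12*(60 + 2*(-1))) - 65) = 1359*((-6 - 12*(60 - 2)) - 65) = 1359*((-6 - 12*58) - 65) = 1359*((-6 - 696) - 65) = 1359*(-702 - 65) = 1359*(-767) = -1042353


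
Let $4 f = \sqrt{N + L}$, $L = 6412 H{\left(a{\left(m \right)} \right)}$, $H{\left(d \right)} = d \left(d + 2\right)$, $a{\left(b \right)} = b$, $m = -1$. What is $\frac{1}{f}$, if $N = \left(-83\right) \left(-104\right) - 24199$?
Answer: $- \frac{4 i \sqrt{21979}}{21979} \approx - 0.026981 i$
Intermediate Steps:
$H{\left(d \right)} = d \left(2 + d\right)$
$L = -6412$ ($L = 6412 \left(- (2 - 1)\right) = 6412 \left(\left(-1\right) 1\right) = 6412 \left(-1\right) = -6412$)
$N = -15567$ ($N = 8632 - 24199 = -15567$)
$f = \frac{i \sqrt{21979}}{4}$ ($f = \frac{\sqrt{-15567 - 6412}}{4} = \frac{\sqrt{-21979}}{4} = \frac{i \sqrt{21979}}{4} \approx 37.063 i$)
$\frac{1}{f} = \frac{1}{\frac{1}{4} i \sqrt{21979}} = - \frac{4 i \sqrt{21979}}{21979}$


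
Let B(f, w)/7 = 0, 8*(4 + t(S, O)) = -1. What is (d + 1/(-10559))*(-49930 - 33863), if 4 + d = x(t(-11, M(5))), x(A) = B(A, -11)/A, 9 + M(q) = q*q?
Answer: 3539164941/10559 ≈ 3.3518e+5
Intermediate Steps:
M(q) = -9 + q² (M(q) = -9 + q*q = -9 + q²)
t(S, O) = -33/8 (t(S, O) = -4 + (⅛)*(-1) = -4 - ⅛ = -33/8)
B(f, w) = 0 (B(f, w) = 7*0 = 0)
x(A) = 0 (x(A) = 0/A = 0)
d = -4 (d = -4 + 0 = -4)
(d + 1/(-10559))*(-49930 - 33863) = (-4 + 1/(-10559))*(-49930 - 33863) = (-4 - 1/10559)*(-83793) = -42237/10559*(-83793) = 3539164941/10559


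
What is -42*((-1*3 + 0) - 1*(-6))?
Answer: -126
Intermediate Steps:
-42*((-1*3 + 0) - 1*(-6)) = -42*((-3 + 0) + 6) = -42*(-3 + 6) = -42*3 = -126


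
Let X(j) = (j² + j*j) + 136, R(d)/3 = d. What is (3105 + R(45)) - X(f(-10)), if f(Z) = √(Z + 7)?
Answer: 3110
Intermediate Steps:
f(Z) = √(7 + Z)
R(d) = 3*d
X(j) = 136 + 2*j² (X(j) = (j² + j²) + 136 = 2*j² + 136 = 136 + 2*j²)
(3105 + R(45)) - X(f(-10)) = (3105 + 3*45) - (136 + 2*(√(7 - 10))²) = (3105 + 135) - (136 + 2*(√(-3))²) = 3240 - (136 + 2*(I*√3)²) = 3240 - (136 + 2*(-3)) = 3240 - (136 - 6) = 3240 - 1*130 = 3240 - 130 = 3110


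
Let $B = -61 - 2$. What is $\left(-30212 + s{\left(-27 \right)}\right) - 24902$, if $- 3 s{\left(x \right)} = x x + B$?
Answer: $-55336$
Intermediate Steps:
$B = -63$
$s{\left(x \right)} = 21 - \frac{x^{2}}{3}$ ($s{\left(x \right)} = - \frac{x x - 63}{3} = - \frac{x^{2} - 63}{3} = - \frac{-63 + x^{2}}{3} = 21 - \frac{x^{2}}{3}$)
$\left(-30212 + s{\left(-27 \right)}\right) - 24902 = \left(-30212 + \left(21 - \frac{\left(-27\right)^{2}}{3}\right)\right) - 24902 = \left(-30212 + \left(21 - 243\right)\right) - 24902 = \left(-30212 - 222\right) - 24902 = -30434 - 24902 = -55336$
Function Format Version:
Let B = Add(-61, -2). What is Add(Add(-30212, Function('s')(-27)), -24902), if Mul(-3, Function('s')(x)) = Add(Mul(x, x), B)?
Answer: -55336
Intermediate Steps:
B = -63
Function('s')(x) = Add(21, Mul(Rational(-1, 3), Pow(x, 2))) (Function('s')(x) = Mul(Rational(-1, 3), Add(Mul(x, x), -63)) = Mul(Rational(-1, 3), Add(Pow(x, 2), -63)) = Mul(Rational(-1, 3), Add(-63, Pow(x, 2))) = Add(21, Mul(Rational(-1, 3), Pow(x, 2))))
Add(Add(-30212, Function('s')(-27)), -24902) = Add(Add(-30212, Add(21, Mul(Rational(-1, 3), Pow(-27, 2)))), -24902) = Add(Add(-30212, Add(21, Mul(Rational(-1, 3), 729))), -24902) = Add(Add(-30212, Add(21, -243)), -24902) = Add(Add(-30212, -222), -24902) = Add(-30434, -24902) = -55336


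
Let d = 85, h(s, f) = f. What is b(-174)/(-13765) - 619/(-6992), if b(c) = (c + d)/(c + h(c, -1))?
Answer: 1490471337/16842854000 ≈ 0.088493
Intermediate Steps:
b(c) = (85 + c)/(-1 + c) (b(c) = (c + 85)/(c - 1) = (85 + c)/(-1 + c))
b(-174)/(-13765) - 619/(-6992) = ((85 - 174)/(-1 - 174))/(-13765) - 619/(-6992) = (-89/(-175))*(-1/13765) - 619*(-1/6992) = -1/175*(-89)*(-1/13765) + 619/6992 = (89/175)*(-1/13765) + 619/6992 = -89/2408875 + 619/6992 = 1490471337/16842854000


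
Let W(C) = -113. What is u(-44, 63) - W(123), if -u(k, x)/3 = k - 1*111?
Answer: 578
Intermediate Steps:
u(k, x) = 333 - 3*k (u(k, x) = -3*(k - 1*111) = -3*(k - 111) = -3*(-111 + k) = 333 - 3*k)
u(-44, 63) - W(123) = (333 - 3*(-44)) - 1*(-113) = (333 + 132) + 113 = 465 + 113 = 578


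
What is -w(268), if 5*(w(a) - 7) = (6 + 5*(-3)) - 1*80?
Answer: 54/5 ≈ 10.800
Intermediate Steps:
w(a) = -54/5 (w(a) = 7 + ((6 + 5*(-3)) - 1*80)/5 = 7 + ((6 - 15) - 80)/5 = 7 + (-9 - 80)/5 = 7 + (⅕)*(-89) = 7 - 89/5 = -54/5)
-w(268) = -1*(-54/5) = 54/5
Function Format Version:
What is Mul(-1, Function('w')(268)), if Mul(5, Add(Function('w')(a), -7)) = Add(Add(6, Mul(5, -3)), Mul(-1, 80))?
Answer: Rational(54, 5) ≈ 10.800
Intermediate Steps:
Function('w')(a) = Rational(-54, 5) (Function('w')(a) = Add(7, Mul(Rational(1, 5), Add(Add(6, Mul(5, -3)), Mul(-1, 80)))) = Add(7, Mul(Rational(1, 5), Add(Add(6, -15), -80))) = Add(7, Mul(Rational(1, 5), Add(-9, -80))) = Add(7, Mul(Rational(1, 5), -89)) = Add(7, Rational(-89, 5)) = Rational(-54, 5))
Mul(-1, Function('w')(268)) = Mul(-1, Rational(-54, 5)) = Rational(54, 5)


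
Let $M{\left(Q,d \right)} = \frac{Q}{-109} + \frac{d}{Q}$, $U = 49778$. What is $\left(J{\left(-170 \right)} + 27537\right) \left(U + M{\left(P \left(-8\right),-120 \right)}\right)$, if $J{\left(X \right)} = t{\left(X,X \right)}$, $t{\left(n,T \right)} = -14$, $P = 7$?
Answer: $\frac{1045396228243}{763} \approx 1.3701 \cdot 10^{9}$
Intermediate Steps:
$J{\left(X \right)} = -14$
$M{\left(Q,d \right)} = - \frac{Q}{109} + \frac{d}{Q}$ ($M{\left(Q,d \right)} = Q \left(- \frac{1}{109}\right) + \frac{d}{Q} = - \frac{Q}{109} + \frac{d}{Q}$)
$\left(J{\left(-170 \right)} + 27537\right) \left(U + M{\left(P \left(-8\right),-120 \right)}\right) = \left(-14 + 27537\right) \left(49778 - \left(- \frac{15}{7} + \frac{1}{109} \cdot 7 \left(-8\right)\right)\right) = 27523 \left(49778 - \left(- \frac{56}{109} + \frac{120}{-56}\right)\right) = 27523 \left(49778 + \left(\frac{56}{109} - - \frac{15}{7}\right)\right) = 27523 \left(49778 + \left(\frac{56}{109} + \frac{15}{7}\right)\right) = 27523 \left(49778 + \frac{2027}{763}\right) = 27523 \cdot \frac{37982641}{763} = \frac{1045396228243}{763}$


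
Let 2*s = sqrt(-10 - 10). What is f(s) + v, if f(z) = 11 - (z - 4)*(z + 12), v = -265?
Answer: -201 - 8*I*sqrt(5) ≈ -201.0 - 17.889*I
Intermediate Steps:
s = I*sqrt(5) (s = sqrt(-10 - 10)/2 = sqrt(-20)/2 = (2*I*sqrt(5))/2 = I*sqrt(5) ≈ 2.2361*I)
f(z) = 11 - (-4 + z)*(12 + z)
f(s) + v = (59 - (I*sqrt(5))**2 - 8*I*sqrt(5)) - 265 = (59 - 1*(-5) - 8*I*sqrt(5)) - 265 = (59 + 5 - 8*I*sqrt(5)) - 265 = (64 - 8*I*sqrt(5)) - 265 = -201 - 8*I*sqrt(5)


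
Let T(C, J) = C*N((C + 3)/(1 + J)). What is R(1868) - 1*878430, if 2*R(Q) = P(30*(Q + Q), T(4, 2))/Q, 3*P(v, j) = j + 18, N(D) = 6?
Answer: -1640907233/1868 ≈ -8.7843e+5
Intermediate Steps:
T(C, J) = 6*C (T(C, J) = C*6 = 6*C)
P(v, j) = 6 + j/3 (P(v, j) = (j + 18)/3 = (18 + j)/3 = 6 + j/3)
R(Q) = 7/Q (R(Q) = ((6 + (6*4)/3)/Q)/2 = ((6 + (⅓)*24)/Q)/2 = ((6 + 8)/Q)/2 = (14/Q)/2 = 7/Q)
R(1868) - 1*878430 = 7/1868 - 1*878430 = 7*(1/1868) - 878430 = 7/1868 - 878430 = -1640907233/1868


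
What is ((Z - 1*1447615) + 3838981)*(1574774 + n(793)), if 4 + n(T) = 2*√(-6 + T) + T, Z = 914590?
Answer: 5208741953228 + 6611912*√787 ≈ 5.2089e+12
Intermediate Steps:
n(T) = -4 + T + 2*√(-6 + T) (n(T) = -4 + (2*√(-6 + T) + T) = -4 + (T + 2*√(-6 + T)) = -4 + T + 2*√(-6 + T))
((Z - 1*1447615) + 3838981)*(1574774 + n(793)) = ((914590 - 1*1447615) + 3838981)*(1574774 + (-4 + 793 + 2*√(-6 + 793))) = ((914590 - 1447615) + 3838981)*(1574774 + (-4 + 793 + 2*√787)) = (-533025 + 3838981)*(1574774 + (789 + 2*√787)) = 3305956*(1575563 + 2*√787) = 5208741953228 + 6611912*√787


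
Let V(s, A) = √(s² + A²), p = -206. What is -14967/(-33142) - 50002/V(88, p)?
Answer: 14967/33142 - 25001*√12545/12545 ≈ -222.76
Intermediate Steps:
V(s, A) = √(A² + s²)
-14967/(-33142) - 50002/V(88, p) = -14967/(-33142) - 50002/√((-206)² + 88²) = -14967*(-1/33142) - 50002/√(42436 + 7744) = 14967/33142 - 50002*√12545/25090 = 14967/33142 - 25001*√12545/12545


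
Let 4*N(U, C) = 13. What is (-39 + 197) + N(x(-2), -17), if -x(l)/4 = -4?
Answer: 645/4 ≈ 161.25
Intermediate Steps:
x(l) = 16 (x(l) = -4*(-4) = 16)
N(U, C) = 13/4 (N(U, C) = (¼)*13 = 13/4)
(-39 + 197) + N(x(-2), -17) = (-39 + 197) + 13/4 = 158 + 13/4 = 645/4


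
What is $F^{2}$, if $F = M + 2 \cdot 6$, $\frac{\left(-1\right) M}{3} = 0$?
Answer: $144$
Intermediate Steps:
$M = 0$ ($M = \left(-3\right) 0 = 0$)
$F = 12$ ($F = 0 + 2 \cdot 6 = 0 + 12 = 12$)
$F^{2} = 12^{2} = 144$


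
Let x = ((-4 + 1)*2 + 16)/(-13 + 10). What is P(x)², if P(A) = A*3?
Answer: 100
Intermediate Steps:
x = -10/3 (x = (-3*2 + 16)/(-3) = (-6 + 16)*(-⅓) = 10*(-⅓) = -10/3 ≈ -3.3333)
P(A) = 3*A
P(x)² = (3*(-10/3))² = (-10)² = 100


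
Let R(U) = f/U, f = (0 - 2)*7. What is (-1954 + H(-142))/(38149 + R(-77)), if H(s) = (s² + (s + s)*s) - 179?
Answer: 641949/419641 ≈ 1.5298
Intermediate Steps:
f = -14 (f = -2*7 = -14)
R(U) = -14/U
H(s) = -179 + 3*s² (H(s) = (s² + (2*s)*s) - 179 = (s² + 2*s²) - 179 = 3*s² - 179 = -179 + 3*s²)
(-1954 + H(-142))/(38149 + R(-77)) = (-1954 + (-179 + 3*(-142)²))/(38149 - 14/(-77)) = (-1954 + (-179 + 3*20164))/(38149 - 14*(-1/77)) = (-1954 + (-179 + 60492))/(38149 + 2/11) = (-1954 + 60313)/(419641/11) = 58359*(11/419641) = 641949/419641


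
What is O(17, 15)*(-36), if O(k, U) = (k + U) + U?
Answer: -1692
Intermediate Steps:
O(k, U) = k + 2*U (O(k, U) = (U + k) + U = k + 2*U)
O(17, 15)*(-36) = (17 + 2*15)*(-36) = (17 + 30)*(-36) = 47*(-36) = -1692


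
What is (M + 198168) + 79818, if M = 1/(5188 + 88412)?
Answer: 26019489601/93600 ≈ 2.7799e+5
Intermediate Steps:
M = 1/93600 ≈ 1.0684e-5
(M + 198168) + 79818 = (1/93600 + 198168) + 79818 = 18548524801/93600 + 79818 = 26019489601/93600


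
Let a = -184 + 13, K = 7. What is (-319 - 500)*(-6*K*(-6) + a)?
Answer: -66339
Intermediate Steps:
a = -171
(-319 - 500)*(-6*K*(-6) + a) = (-319 - 500)*(-6*7*(-6) - 171) = -819*(-42*(-6) - 171) = -819*(252 - 171) = -819*81 = -66339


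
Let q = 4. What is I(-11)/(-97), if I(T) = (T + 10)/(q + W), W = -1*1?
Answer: 1/291 ≈ 0.0034364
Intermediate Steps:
W = -1
I(T) = 10/3 + T/3 (I(T) = (T + 10)/(4 - 1) = (10 + T)/3 = (10 + T)*(⅓) = 10/3 + T/3)
I(-11)/(-97) = (10/3 + (⅓)*(-11))/(-97) = (10/3 - 11/3)*(-1/97) = -⅓*(-1/97) = 1/291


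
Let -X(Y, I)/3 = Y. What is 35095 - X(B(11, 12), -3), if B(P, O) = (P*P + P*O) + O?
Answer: 35890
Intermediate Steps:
B(P, O) = O + P² + O*P (B(P, O) = (P² + O*P) + O = O + P² + O*P)
X(Y, I) = -3*Y
35095 - X(B(11, 12), -3) = 35095 - (-3)*(12 + 11² + 12*11) = 35095 - (-3)*(12 + 121 + 132) = 35095 - (-3)*265 = 35095 - 1*(-795) = 35095 + 795 = 35890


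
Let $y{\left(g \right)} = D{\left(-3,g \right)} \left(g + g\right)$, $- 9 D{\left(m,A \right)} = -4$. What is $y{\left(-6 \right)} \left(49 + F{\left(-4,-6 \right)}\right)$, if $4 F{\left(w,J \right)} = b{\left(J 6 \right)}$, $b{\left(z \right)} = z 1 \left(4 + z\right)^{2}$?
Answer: $\frac{146672}{3} \approx 48891.0$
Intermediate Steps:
$D{\left(m,A \right)} = \frac{4}{9}$ ($D{\left(m,A \right)} = \left(- \frac{1}{9}\right) \left(-4\right) = \frac{4}{9}$)
$y{\left(g \right)} = \frac{8 g}{9}$ ($y{\left(g \right)} = \frac{4 \left(g + g\right)}{9} = \frac{4 \cdot 2 g}{9} = \frac{8 g}{9}$)
$b{\left(z \right)} = z \left(4 + z\right)^{2}$
$F{\left(w,J \right)} = \frac{3 J \left(4 + 6 J\right)^{2}}{2}$ ($F{\left(w,J \right)} = \frac{J 6 \left(4 + J 6\right)^{2}}{4} = \frac{6 J \left(4 + 6 J\right)^{2}}{4} = \frac{3 J \left(4 + 6 J\right)^{2}}{2}$)
$y{\left(-6 \right)} \left(49 + F{\left(-4,-6 \right)}\right) = \frac{8}{9} \left(-6\right) \left(49 + 6 \left(-6\right) \left(2 + 3 \left(-6\right)\right)^{2}\right) = - \frac{16 \left(49 + 6 \left(-6\right) \left(2 - 18\right)^{2}\right)}{3} = - \frac{16 \left(49 + 6 \left(-6\right) \left(-16\right)^{2}\right)}{3} = - \frac{16 \left(49 + 6 \left(-6\right) 256\right)}{3} = - \frac{16 \left(49 - 9216\right)}{3} = \left(- \frac{16}{3}\right) \left(-9167\right) = \frac{146672}{3}$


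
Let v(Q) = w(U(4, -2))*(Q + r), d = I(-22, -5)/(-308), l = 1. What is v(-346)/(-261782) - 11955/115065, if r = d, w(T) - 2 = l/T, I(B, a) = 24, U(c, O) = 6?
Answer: -7811198237/77312994297 ≈ -0.10103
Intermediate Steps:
w(T) = 2 + 1/T
d = -6/77 (d = 24/(-308) = 24*(-1/308) = -6/77 ≈ -0.077922)
r = -6/77 ≈ -0.077922
v(Q) = -13/77 + 13*Q/6 (v(Q) = (2 + 1/6)*(Q - 6/77) = (2 + 1/6)*(-6/77 + Q) = 13*(-6/77 + Q)/6 = -13/77 + 13*Q/6)
v(-346)/(-261782) - 11955/115065 = (-13/77 + (13/6)*(-346))/(-261782) - 11955/115065 = (-13/77 - 2249/3)*(-1/261782) - 11955*1/115065 = -173212/231*(-1/261782) - 797/7671 = 86606/30235821 - 797/7671 = -7811198237/77312994297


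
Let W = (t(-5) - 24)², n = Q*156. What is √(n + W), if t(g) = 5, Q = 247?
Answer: √38893 ≈ 197.21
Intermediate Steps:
n = 38532 (n = 247*156 = 38532)
W = 361 (W = (5 - 24)² = (-19)² = 361)
√(n + W) = √(38532 + 361) = √38893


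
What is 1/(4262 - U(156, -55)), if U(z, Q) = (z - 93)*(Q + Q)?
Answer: 1/11192 ≈ 8.9350e-5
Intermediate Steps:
U(z, Q) = 2*Q*(-93 + z) (U(z, Q) = (-93 + z)*(2*Q) = 2*Q*(-93 + z))
1/(4262 - U(156, -55)) = 1/(4262 - 2*(-55)*(-93 + 156)) = 1/(4262 - 2*(-55)*63) = 1/(4262 - 1*(-6930)) = 1/(4262 + 6930) = 1/11192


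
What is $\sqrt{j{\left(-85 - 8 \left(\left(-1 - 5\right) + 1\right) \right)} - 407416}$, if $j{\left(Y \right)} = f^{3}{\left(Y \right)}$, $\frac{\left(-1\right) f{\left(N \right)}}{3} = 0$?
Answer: $2 i \sqrt{101854} \approx 638.29 i$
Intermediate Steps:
$f{\left(N \right)} = 0$ ($f{\left(N \right)} = \left(-3\right) 0 = 0$)
$j{\left(Y \right)} = 0$ ($j{\left(Y \right)} = 0^{3} = 0$)
$\sqrt{j{\left(-85 - 8 \left(\left(-1 - 5\right) + 1\right) \right)} - 407416} = \sqrt{0 - 407416} = \sqrt{-407416} = 2 i \sqrt{101854}$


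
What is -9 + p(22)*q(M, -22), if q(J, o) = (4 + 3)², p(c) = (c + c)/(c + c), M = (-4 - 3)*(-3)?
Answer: 40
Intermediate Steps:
M = 21 (M = -7*(-3) = 21)
p(c) = 1 (p(c) = (2*c)/((2*c)) = (2*c)*(1/(2*c)) = 1)
q(J, o) = 49 (q(J, o) = 7² = 49)
-9 + p(22)*q(M, -22) = -9 + 1*49 = -9 + 49 = 40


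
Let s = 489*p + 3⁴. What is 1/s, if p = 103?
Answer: 1/50448 ≈ 1.9822e-5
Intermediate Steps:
s = 50448 (s = 489*103 + 3⁴ = 50367 + 81 = 50448)
1/s = 1/50448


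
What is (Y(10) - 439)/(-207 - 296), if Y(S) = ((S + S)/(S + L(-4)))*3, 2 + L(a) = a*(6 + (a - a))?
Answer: 1771/2012 ≈ 0.88022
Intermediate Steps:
L(a) = -2 + 6*a (L(a) = -2 + a*(6 + (a - a)) = -2 + a*(6 + 0) = -2 + a*6 = -2 + 6*a)
Y(S) = 6*S/(-26 + S) (Y(S) = ((S + S)/(S + (-2 + 6*(-4))))*3 = ((2*S)/(S + (-2 - 24)))*3 = ((2*S)/(S - 26))*3 = ((2*S)/(-26 + S))*3 = (2*S/(-26 + S))*3 = 6*S/(-26 + S))
(Y(10) - 439)/(-207 - 296) = (6*10/(-26 + 10) - 439)/(-207 - 296) = (6*10/(-16) - 439)/(-503) = (6*10*(-1/16) - 439)*(-1/503) = (-15/4 - 439)*(-1/503) = -1771/4*(-1/503) = 1771/2012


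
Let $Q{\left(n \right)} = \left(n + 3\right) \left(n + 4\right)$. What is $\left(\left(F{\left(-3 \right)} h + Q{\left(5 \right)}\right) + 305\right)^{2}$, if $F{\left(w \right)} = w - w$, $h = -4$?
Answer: $142129$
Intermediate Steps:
$Q{\left(n \right)} = \left(3 + n\right) \left(4 + n\right)$
$F{\left(w \right)} = 0$
$\left(\left(F{\left(-3 \right)} h + Q{\left(5 \right)}\right) + 305\right)^{2} = \left(\left(0 \left(-4\right) + \left(12 + 5^{2} + 7 \cdot 5\right)\right) + 305\right)^{2} = \left(\left(0 + \left(12 + 25 + 35\right)\right) + 305\right)^{2} = \left(\left(0 + 72\right) + 305\right)^{2} = \left(72 + 305\right)^{2} = 377^{2} = 142129$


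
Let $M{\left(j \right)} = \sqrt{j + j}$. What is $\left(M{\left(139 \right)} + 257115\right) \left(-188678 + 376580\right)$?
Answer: $48312422730 + 187902 \sqrt{278} \approx 4.8316 \cdot 10^{10}$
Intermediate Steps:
$M{\left(j \right)} = \sqrt{2} \sqrt{j}$ ($M{\left(j \right)} = \sqrt{2 j} = \sqrt{2} \sqrt{j}$)
$\left(M{\left(139 \right)} + 257115\right) \left(-188678 + 376580\right) = \left(\sqrt{2} \sqrt{139} + 257115\right) \left(-188678 + 376580\right) = \left(\sqrt{278} + 257115\right) 187902 = \left(257115 + \sqrt{278}\right) 187902 = 48312422730 + 187902 \sqrt{278}$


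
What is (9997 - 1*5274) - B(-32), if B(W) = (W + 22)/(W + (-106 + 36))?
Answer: 240868/51 ≈ 4722.9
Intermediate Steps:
B(W) = (22 + W)/(-70 + W) (B(W) = (22 + W)/(W - 70) = (22 + W)/(-70 + W))
(9997 - 1*5274) - B(-32) = (9997 - 1*5274) - (22 - 32)/(-70 - 32) = (9997 - 5274) - (-10)/(-102) = 4723 - (-1)*(-10)/102 = 4723 - 1*5/51 = 4723 - 5/51 = 240868/51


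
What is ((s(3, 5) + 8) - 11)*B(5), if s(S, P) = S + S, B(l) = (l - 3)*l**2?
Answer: 150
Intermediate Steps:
B(l) = l**2*(-3 + l) (B(l) = (-3 + l)*l**2 = l**2*(-3 + l))
s(S, P) = 2*S
((s(3, 5) + 8) - 11)*B(5) = ((2*3 + 8) - 11)*(5**2*(-3 + 5)) = ((6 + 8) - 11)*(25*2) = (14 - 11)*50 = 3*50 = 150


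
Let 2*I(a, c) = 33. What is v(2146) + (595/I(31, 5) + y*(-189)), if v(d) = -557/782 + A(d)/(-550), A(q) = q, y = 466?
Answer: -56800653383/645150 ≈ -88043.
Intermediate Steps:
I(a, c) = 33/2 (I(a, c) = (½)*33 = 33/2)
v(d) = -557/782 - d/550 (v(d) = -557/782 + d/(-550) = -557*1/782 + d*(-1/550) = -557/782 - d/550)
v(2146) + (595/I(31, 5) + y*(-189)) = (-557/782 - 1/550*2146) + (595/(33/2) + 466*(-189)) = (-557/782 - 1073/275) + (595*(2/33) - 88074) = -992261/215050 + (1190/33 - 88074) = -992261/215050 - 2905252/33 = -56800653383/645150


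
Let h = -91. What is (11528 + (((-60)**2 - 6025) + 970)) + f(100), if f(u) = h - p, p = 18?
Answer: 9964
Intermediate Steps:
f(u) = -109 (f(u) = -91 - 1*18 = -91 - 18 = -109)
(11528 + (((-60)**2 - 6025) + 970)) + f(100) = (11528 + (((-60)**2 - 6025) + 970)) - 109 = (11528 + ((3600 - 6025) + 970)) - 109 = (11528 + (-2425 + 970)) - 109 = (11528 - 1455) - 109 = 10073 - 109 = 9964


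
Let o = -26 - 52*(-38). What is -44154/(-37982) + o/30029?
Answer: 699982683/570280739 ≈ 1.2274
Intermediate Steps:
o = 1950 (o = -26 + 1976 = 1950)
-44154/(-37982) + o/30029 = -44154/(-37982) + 1950/30029 = -44154*(-1/37982) + 1950*(1/30029) = 22077/18991 + 1950/30029 = 699982683/570280739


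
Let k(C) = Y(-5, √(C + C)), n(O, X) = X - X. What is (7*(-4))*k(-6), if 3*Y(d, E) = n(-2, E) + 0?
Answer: 0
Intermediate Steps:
n(O, X) = 0
Y(d, E) = 0 (Y(d, E) = (0 + 0)/3 = (⅓)*0 = 0)
k(C) = 0
(7*(-4))*k(-6) = (7*(-4))*0 = -28*0 = 0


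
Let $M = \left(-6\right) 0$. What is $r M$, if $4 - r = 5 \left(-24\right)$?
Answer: $0$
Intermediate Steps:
$M = 0$
$r = 124$ ($r = 4 - 5 \left(-24\right) = 4 - -120 = 4 + 120 = 124$)
$r M = 124 \cdot 0 = 0$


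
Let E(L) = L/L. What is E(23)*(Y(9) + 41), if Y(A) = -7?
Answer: 34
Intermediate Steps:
E(L) = 1
E(23)*(Y(9) + 41) = 1*(-7 + 41) = 1*34 = 34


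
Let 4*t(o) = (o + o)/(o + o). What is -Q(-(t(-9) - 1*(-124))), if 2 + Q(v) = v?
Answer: 505/4 ≈ 126.25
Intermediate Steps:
t(o) = ¼ (t(o) = ((o + o)/(o + o))/4 = ((2*o)/((2*o)))/4 = ((2*o)*(1/(2*o)))/4 = (¼)*1 = ¼)
Q(v) = -2 + v
-Q(-(t(-9) - 1*(-124))) = -(-2 - (¼ - 1*(-124))) = -(-2 - (¼ + 124)) = -(-2 - 1*497/4) = -(-2 - 497/4) = -1*(-505/4) = 505/4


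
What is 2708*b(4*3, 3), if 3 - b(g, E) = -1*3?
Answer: 16248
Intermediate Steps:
b(g, E) = 6 (b(g, E) = 3 - (-1)*3 = 3 - 1*(-3) = 3 + 3 = 6)
2708*b(4*3, 3) = 2708*6 = 16248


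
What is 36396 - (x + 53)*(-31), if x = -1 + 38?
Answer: 39186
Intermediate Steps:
x = 37
36396 - (x + 53)*(-31) = 36396 - (37 + 53)*(-31) = 36396 - 90*(-31) = 36396 - 1*(-2790) = 36396 + 2790 = 39186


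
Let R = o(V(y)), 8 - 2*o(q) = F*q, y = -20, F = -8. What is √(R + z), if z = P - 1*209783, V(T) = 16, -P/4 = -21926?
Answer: I*√122011 ≈ 349.3*I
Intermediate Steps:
P = 87704 (P = -4*(-21926) = 87704)
o(q) = 4 + 4*q (o(q) = 4 - (-4)*q = 4 + 4*q)
R = 68 (R = 4 + 4*16 = 4 + 64 = 68)
z = -122079 (z = 87704 - 1*209783 = 87704 - 209783 = -122079)
√(R + z) = √(68 - 122079) = √(-122011) = I*√122011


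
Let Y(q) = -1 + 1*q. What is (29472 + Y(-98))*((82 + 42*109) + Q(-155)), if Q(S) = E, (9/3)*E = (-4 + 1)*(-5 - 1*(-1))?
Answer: 136995672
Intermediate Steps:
Y(q) = -1 + q
E = 4 (E = ((-4 + 1)*(-5 - 1*(-1)))/3 = (-3*(-5 + 1))/3 = (-3*(-4))/3 = (⅓)*12 = 4)
Q(S) = 4
(29472 + Y(-98))*((82 + 42*109) + Q(-155)) = (29472 + (-1 - 98))*((82 + 42*109) + 4) = (29472 - 99)*((82 + 4578) + 4) = 29373*(4660 + 4) = 29373*4664 = 136995672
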